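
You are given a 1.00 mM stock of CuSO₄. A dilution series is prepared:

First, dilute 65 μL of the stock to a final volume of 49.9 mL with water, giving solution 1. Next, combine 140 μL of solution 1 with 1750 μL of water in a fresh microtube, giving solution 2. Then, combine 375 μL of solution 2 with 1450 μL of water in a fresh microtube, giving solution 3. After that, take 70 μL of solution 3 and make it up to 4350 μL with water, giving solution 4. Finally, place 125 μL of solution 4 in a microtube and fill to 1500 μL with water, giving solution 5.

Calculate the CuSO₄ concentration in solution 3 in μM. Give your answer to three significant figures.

Step 1: 65 μL brought to 49.9 mL → factor 49900/65 = 767.69
Step 2: 140 μL + 1750 μL = 1890 μL total → factor 1890/140 = 13.5
Step 3: 375 μL + 1450 μL = 1825 μL total → factor 1825/375 = 4.8667
Dilution factor through solution 3 = 767.69 × 13.5 × 4.8667 = 50437
[solution 3] = 1.00 mM / 50437 = 1.983 × 10^-5 mM = 0.0198 μM

0.0198 μM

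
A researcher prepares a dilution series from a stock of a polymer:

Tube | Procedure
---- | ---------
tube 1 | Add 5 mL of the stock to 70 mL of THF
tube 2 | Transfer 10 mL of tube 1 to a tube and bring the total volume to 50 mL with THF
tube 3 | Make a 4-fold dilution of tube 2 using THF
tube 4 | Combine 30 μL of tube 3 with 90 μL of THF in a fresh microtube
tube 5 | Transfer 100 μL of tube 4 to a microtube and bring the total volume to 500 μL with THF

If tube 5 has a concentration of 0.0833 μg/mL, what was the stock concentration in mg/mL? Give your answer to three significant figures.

Step 1: 5 mL + 70 mL = 75 mL total → factor 75/5 = 15
Step 2: 10 mL brought to 50 mL → factor 50/10 = 5
Step 3: 4-fold → factor 4
Step 4: 30 μL + 90 μL = 120 μL total → factor 120/30 = 4
Step 5: 100 μL brought to 500 μL → factor 500/100 = 5
Overall dilution factor = 15 × 5 × 4 × 4 × 5 = 6000
Stock = 0.0833 μg/mL × 6000 = 499.8 μg/mL = 0.500 mg/mL

0.500 mg/mL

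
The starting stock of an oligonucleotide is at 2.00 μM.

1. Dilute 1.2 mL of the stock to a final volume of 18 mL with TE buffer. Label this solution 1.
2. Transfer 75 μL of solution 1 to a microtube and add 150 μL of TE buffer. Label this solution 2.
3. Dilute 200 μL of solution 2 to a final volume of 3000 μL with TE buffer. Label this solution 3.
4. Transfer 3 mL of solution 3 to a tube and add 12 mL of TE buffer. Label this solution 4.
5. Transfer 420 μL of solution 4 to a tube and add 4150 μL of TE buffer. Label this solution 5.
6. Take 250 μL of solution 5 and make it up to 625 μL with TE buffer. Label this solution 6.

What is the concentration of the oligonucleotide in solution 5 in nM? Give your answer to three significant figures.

Step 1: 1.2 mL brought to 18 mL → factor 18/1.2 = 15
Step 2: 75 μL + 150 μL = 225 μL total → factor 225/75 = 3
Step 3: 200 μL brought to 3000 μL → factor 3000/200 = 15
Step 4: 3 mL + 12 mL = 15 mL total → factor 15/3 = 5
Step 5: 420 μL + 4150 μL = 4570 μL total → factor 4570/420 = 10.881
Dilution factor through solution 5 = 15 × 3 × 15 × 5 × 10.881 = 36723
[solution 5] = 2.00 μM / 36723 = 5.446 × 10^-5 μM = 0.0545 nM

0.0545 nM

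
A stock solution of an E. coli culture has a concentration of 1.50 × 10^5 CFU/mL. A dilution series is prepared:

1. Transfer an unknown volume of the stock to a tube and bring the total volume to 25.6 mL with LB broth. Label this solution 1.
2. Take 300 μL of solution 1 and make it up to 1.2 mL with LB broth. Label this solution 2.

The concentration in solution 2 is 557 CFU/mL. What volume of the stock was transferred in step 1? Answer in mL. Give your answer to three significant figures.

Step 1: v brought to 25.6 mL → factor = 25.6 mL/v
Step 2: 300 μL brought to 1.2 mL → factor 1200/300 = 4
Product of known-step factors = 4
Overall factor = 1.50 × 10^5 CFU/mL / (557 CFU/mL) = 269.3
Step-1 factor = 269.3 / 4 = 67.325
v = 25.6 mL / 67.325 = 0.380 mL

0.380 mL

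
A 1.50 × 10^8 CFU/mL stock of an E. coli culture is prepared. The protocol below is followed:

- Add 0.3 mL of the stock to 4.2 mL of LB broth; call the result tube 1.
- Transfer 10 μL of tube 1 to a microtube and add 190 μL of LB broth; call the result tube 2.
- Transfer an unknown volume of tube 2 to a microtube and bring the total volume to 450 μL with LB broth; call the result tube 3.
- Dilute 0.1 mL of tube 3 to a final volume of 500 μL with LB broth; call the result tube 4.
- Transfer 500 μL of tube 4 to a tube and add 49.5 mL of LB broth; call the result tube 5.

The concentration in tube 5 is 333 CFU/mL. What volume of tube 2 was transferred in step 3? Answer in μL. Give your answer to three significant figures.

150 μL

Step 1: 0.3 mL + 4.2 mL = 4.5 mL total → factor 4.5/0.3 = 15
Step 2: 10 μL + 190 μL = 200 μL total → factor 200/10 = 20
Step 3: v brought to 450 μL → factor = 450 μL/v
Step 4: 0.1 mL brought to 500 μL → factor 0.5/0.1 = 5
Step 5: 500 μL + 49.5 mL = 50000 μL total → factor 50000/500 = 100
Product of known-step factors = 1.5 × 10^5
Overall factor = 1.50 × 10^8 CFU/mL / (333 CFU/mL) = 4.5045 × 10^5
Step-3 factor = 4.5045 × 10^5 / 1.5 × 10^5 = 3.003
v = 450 μL / 3.003 = 150 μL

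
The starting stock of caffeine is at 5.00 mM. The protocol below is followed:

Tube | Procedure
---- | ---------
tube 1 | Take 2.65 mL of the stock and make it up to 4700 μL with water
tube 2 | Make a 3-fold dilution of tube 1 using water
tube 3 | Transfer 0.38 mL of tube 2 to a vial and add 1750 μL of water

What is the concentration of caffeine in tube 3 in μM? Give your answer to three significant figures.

Step 1: 2.65 mL brought to 4700 μL → factor 4.7/2.65 = 1.7736
Step 2: 3-fold → factor 3
Step 3: 0.38 mL + 1750 μL = 2.13 mL total → factor 2.13/0.38 = 5.6053
Overall dilution factor = 1.7736 × 3 × 5.6053 = 29.824
Final = 5.00 mM / 29.824 = 0.1676 mM = 168 μM

168 μM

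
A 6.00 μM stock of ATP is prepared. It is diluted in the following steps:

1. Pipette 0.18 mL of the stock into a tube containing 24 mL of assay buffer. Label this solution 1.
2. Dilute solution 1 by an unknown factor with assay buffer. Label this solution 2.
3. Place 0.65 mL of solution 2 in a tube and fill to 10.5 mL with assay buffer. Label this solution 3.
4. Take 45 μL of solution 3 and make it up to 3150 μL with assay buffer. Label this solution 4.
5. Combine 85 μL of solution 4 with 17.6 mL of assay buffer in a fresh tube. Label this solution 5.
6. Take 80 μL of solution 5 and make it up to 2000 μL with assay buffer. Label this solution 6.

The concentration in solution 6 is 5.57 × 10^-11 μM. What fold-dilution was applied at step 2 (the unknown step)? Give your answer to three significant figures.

Step 1: 0.18 mL + 24 mL = 24.18 mL total → factor 24.18/0.18 = 134.33
Step 2: unknown factor x
Step 3: 0.65 mL brought to 10.5 mL → factor 10.5/0.65 = 16.154
Step 4: 45 μL brought to 3150 μL → factor 3150/45 = 70
Step 5: 85 μL + 17.6 mL = 17685 μL total → factor 17685/85 = 208.06
Step 6: 80 μL brought to 2000 μL → factor 2000/80 = 25
Product of known-step factors = 7.901 × 10^8
Overall factor = 6.00 μM / (5.57 × 10^-11 μM) = 1.0772 × 10^11
x = 1.0772 × 10^11 / 7.901 × 10^8 = 136

136-fold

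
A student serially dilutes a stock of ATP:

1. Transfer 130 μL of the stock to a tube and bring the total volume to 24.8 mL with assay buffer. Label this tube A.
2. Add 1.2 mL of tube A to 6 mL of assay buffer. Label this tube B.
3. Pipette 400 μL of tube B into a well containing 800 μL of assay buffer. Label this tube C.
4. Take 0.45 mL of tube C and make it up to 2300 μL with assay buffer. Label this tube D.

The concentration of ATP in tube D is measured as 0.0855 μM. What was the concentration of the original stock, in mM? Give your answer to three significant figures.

Step 1: 130 μL brought to 24.8 mL → factor 24800/130 = 190.77
Step 2: 1.2 mL + 6 mL = 7.2 mL total → factor 7.2/1.2 = 6
Step 3: 400 μL + 800 μL = 1200 μL total → factor 1200/400 = 3
Step 4: 0.45 mL brought to 2300 μL → factor 2.3/0.45 = 5.1111
Overall dilution factor = 190.77 × 6 × 3 × 5.1111 = 17551
Stock = 0.0855 μM × 17551 = 1501 μM = 1.50 mM

1.50 mM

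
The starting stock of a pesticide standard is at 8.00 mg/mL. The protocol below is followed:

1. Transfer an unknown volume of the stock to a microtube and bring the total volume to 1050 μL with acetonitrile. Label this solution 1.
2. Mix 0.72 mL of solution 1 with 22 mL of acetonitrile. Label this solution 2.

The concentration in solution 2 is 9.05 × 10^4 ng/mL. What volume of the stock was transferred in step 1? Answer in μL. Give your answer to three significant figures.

375 μL

Step 1: v brought to 1050 μL → factor = 1050 μL/v
Step 2: 0.72 mL + 22 mL = 22.72 mL total → factor 22.72/0.72 = 31.556
Product of known-step factors = 31.556
Overall factor = 8.00 mg/mL / (9.05 × 10^4 ng/mL) = 88.398
Step-1 factor = 88.398 / 31.556 = 2.8013
v = 1050 μL / 2.8013 = 375 μL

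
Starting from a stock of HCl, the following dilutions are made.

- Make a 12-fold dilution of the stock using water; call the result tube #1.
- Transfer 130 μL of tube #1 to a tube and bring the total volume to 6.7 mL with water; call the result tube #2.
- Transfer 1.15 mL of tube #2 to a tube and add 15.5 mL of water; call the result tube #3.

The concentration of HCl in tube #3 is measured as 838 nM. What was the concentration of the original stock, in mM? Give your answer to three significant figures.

7.50 mM

Step 1: 12-fold → factor 12
Step 2: 130 μL brought to 6.7 mL → factor 6700/130 = 51.538
Step 3: 1.15 mL + 15.5 mL = 16.65 mL total → factor 16.65/1.15 = 14.478
Overall dilution factor = 12 × 51.538 × 14.478 = 8954.2
Stock = 838 nM × 8954.2 = 7.504 × 10^6 nM = 7.50 mM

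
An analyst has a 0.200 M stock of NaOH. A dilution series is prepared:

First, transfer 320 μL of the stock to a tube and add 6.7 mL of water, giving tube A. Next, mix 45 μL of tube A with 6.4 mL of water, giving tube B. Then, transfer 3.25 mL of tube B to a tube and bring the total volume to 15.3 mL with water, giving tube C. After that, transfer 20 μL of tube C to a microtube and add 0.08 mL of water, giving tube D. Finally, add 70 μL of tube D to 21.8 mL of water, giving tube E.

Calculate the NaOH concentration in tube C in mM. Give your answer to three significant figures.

Step 1: 320 μL + 6.7 mL = 7020 μL total → factor 7020/320 = 21.938
Step 2: 45 μL + 6.4 mL = 6445 μL total → factor 6445/45 = 143.22
Step 3: 3.25 mL brought to 15.3 mL → factor 15.3/3.25 = 4.7077
Dilution factor through tube C = 21.938 × 143.22 × 4.7077 = 14791
[tube C] = 0.200 M / 14791 = 1.352 × 10^-5 M = 0.0135 mM

0.0135 mM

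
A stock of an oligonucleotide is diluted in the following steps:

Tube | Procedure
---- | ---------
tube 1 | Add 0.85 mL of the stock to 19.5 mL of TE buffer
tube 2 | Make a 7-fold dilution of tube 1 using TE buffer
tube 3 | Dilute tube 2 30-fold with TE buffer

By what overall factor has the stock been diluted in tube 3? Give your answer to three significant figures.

Step 1: 0.85 mL + 19.5 mL = 20.35 mL total → factor 20.35/0.85 = 23.941
Step 2: 7-fold → factor 7
Step 3: 30-fold → factor 30
Overall dilution factor = 23.941 × 7 × 30 = 5027.6

5.03 × 10^3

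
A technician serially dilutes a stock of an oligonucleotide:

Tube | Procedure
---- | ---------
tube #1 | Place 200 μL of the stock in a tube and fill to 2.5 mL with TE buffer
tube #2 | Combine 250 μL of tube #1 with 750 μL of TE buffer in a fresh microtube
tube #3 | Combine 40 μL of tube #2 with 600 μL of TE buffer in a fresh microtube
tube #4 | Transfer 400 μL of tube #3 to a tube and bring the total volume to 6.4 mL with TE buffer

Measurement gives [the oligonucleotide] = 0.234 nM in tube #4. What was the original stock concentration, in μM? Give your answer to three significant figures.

3.00 μM

Step 1: 200 μL brought to 2.5 mL → factor 2500/200 = 12.5
Step 2: 250 μL + 750 μL = 1000 μL total → factor 1000/250 = 4
Step 3: 40 μL + 600 μL = 640 μL total → factor 640/40 = 16
Step 4: 400 μL brought to 6.4 mL → factor 6400/400 = 16
Overall dilution factor = 12.5 × 4 × 16 × 16 = 12800
Stock = 0.234 nM × 12800 = 2995 nM = 3.00 μM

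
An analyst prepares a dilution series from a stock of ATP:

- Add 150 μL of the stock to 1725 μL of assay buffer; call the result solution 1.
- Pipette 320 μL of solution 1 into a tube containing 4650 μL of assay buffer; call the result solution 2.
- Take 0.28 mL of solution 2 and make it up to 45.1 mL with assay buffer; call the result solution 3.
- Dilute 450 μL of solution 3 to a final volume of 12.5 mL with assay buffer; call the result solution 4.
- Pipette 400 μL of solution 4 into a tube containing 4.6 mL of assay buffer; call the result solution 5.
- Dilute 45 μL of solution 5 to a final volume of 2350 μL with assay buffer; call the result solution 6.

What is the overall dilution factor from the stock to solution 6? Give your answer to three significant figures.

5.67 × 10^8

Step 1: 150 μL + 1725 μL = 1875 μL total → factor 1875/150 = 12.5
Step 2: 320 μL + 4650 μL = 4970 μL total → factor 4970/320 = 15.531
Step 3: 0.28 mL brought to 45.1 mL → factor 45.1/0.28 = 161.07
Step 4: 450 μL brought to 12.5 mL → factor 12500/450 = 27.778
Step 5: 400 μL + 4.6 mL = 5000 μL total → factor 5000/400 = 12.5
Step 6: 45 μL brought to 2350 μL → factor 2350/45 = 52.222
Overall dilution factor = 12.5 × 15.531 × 161.07 × 27.778 × 12.5 × 52.222 = 5.6702 × 10^8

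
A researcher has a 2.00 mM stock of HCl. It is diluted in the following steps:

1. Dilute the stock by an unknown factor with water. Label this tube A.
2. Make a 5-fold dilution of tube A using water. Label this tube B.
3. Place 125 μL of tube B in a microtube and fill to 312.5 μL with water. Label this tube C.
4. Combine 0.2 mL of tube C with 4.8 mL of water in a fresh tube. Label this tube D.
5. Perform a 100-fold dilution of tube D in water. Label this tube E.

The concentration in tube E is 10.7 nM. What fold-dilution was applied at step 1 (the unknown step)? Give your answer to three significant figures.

5.98-fold

Step 1: unknown factor x
Step 2: 5-fold → factor 5
Step 3: 125 μL brought to 312.5 μL → factor 312.5/125 = 2.5
Step 4: 0.2 mL + 4.8 mL = 5 mL total → factor 5/0.2 = 25
Step 5: 100-fold → factor 100
Product of known-step factors = 31250
Overall factor = 2.00 mM / (10.7 nM) = 1.8692 × 10^5
x = 1.8692 × 10^5 / 31250 = 5.98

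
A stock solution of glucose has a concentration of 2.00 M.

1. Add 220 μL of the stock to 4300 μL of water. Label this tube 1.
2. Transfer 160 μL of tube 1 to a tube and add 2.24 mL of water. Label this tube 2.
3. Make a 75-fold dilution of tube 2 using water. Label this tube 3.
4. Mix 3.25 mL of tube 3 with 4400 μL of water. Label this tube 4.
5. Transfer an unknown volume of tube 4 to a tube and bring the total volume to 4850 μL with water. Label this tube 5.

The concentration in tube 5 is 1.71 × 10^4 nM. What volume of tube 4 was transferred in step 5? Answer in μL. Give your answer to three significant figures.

2.26 × 10^3 μL

Step 1: 220 μL + 4300 μL = 4520 μL total → factor 4520/220 = 20.545
Step 2: 160 μL + 2.24 mL = 2400 μL total → factor 2400/160 = 15
Step 3: 75-fold → factor 75
Step 4: 3.25 mL + 4400 μL = 7.65 mL total → factor 7.65/3.25 = 2.3538
Step 5: v brought to 4850 μL → factor = 4850 μL/v
Product of known-step factors = 54406
Overall factor = 2.00 M / (1.71 × 10^4 nM) = 1.1696 × 10^5
Step-5 factor = 1.1696 × 10^5 / 54406 = 2.1497
v = 4850 μL / 2.1497 = 2.26 × 10^3 μL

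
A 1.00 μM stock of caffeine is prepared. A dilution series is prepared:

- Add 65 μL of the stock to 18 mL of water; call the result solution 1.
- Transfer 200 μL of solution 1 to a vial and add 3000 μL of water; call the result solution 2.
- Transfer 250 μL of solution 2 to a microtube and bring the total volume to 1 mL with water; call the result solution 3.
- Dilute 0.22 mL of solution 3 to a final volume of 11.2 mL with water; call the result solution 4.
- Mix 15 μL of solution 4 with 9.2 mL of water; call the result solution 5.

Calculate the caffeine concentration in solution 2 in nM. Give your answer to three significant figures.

Step 1: 65 μL + 18 mL = 18065 μL total → factor 18065/65 = 277.92
Step 2: 200 μL + 3000 μL = 3200 μL total → factor 3200/200 = 16
Dilution factor through solution 2 = 277.92 × 16 = 4446.8
[solution 2] = 1.00 μM / 4446.8 = 0.0002249 μM = 0.225 nM

0.225 nM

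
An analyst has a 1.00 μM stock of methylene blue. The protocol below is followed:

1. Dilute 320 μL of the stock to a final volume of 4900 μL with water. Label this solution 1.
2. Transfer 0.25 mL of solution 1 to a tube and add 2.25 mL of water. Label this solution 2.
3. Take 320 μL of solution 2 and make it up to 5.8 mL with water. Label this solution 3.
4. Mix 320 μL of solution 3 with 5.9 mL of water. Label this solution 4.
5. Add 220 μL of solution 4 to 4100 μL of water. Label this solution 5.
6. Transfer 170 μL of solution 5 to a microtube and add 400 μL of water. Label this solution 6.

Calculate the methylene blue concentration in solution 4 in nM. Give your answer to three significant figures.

0.0185 nM

Step 1: 320 μL brought to 4900 μL → factor 4900/320 = 15.312
Step 2: 0.25 mL + 2.25 mL = 2.5 mL total → factor 2.5/0.25 = 10
Step 3: 320 μL brought to 5.8 mL → factor 5800/320 = 18.125
Step 4: 320 μL + 5.9 mL = 6220 μL total → factor 6220/320 = 19.438
Dilution factor through solution 4 = 15.312 × 10 × 18.125 × 19.438 = 53947
[solution 4] = 1.00 μM / 53947 = 1.854 × 10^-5 μM = 0.0185 nM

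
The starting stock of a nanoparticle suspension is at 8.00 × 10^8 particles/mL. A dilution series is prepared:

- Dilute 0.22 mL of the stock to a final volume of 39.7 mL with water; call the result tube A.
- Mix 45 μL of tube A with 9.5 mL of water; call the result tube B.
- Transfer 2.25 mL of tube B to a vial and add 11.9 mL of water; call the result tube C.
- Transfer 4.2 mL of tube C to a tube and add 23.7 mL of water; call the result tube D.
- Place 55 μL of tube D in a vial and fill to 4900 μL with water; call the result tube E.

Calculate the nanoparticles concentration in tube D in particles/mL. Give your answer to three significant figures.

500 particles/mL

Step 1: 0.22 mL brought to 39.7 mL → factor 39.7/0.22 = 180.45
Step 2: 45 μL + 9.5 mL = 9545 μL total → factor 9545/45 = 212.11
Step 3: 2.25 mL + 11.9 mL = 14.15 mL total → factor 14.15/2.25 = 6.2889
Step 4: 4.2 mL + 23.7 mL = 27.9 mL total → factor 27.9/4.2 = 6.6429
Dilution factor through tube D = 180.45 × 212.11 × 6.2889 × 6.6429 = 1.599 × 10^6
[tube D] = 8.00 × 10^8 particles/mL / 1.599 × 10^6 = 500 particles/mL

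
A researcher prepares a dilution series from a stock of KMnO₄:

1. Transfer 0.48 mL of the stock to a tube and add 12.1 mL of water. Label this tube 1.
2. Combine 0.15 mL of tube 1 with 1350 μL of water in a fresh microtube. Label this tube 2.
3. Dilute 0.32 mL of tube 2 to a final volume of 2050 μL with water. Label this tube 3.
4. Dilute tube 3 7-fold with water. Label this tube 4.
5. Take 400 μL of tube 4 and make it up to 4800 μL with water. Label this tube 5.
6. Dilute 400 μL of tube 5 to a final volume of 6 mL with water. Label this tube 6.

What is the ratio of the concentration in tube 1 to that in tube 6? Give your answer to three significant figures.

8.07 × 10^4

Step 1: 0.48 mL + 12.1 mL = 12.58 mL total → factor 12.58/0.48 = 26.208
Step 2: 0.15 mL + 1350 μL = 1.5 mL total → factor 1.5/0.15 = 10
Step 3: 0.32 mL brought to 2050 μL → factor 2.05/0.32 = 6.4062
Step 4: 7-fold → factor 7
Step 5: 400 μL brought to 4800 μL → factor 4800/400 = 12
Step 6: 400 μL brought to 6 mL → factor 6000/400 = 15
Dilution factor to tube 1 = 26.208; to tube 6 = 2.1155 × 10^6
[tube 1]/[tube 6] = (factor to tube 6)/(factor to tube 1) = 2.1155 × 10^6/26.208 = 8.07 × 10^4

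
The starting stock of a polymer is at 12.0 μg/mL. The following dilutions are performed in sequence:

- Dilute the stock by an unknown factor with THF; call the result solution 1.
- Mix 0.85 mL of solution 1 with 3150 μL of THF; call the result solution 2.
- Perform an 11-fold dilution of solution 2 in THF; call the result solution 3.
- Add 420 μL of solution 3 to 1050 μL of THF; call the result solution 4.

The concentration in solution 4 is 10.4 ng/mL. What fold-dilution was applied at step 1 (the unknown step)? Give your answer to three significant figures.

Step 1: unknown factor x
Step 2: 0.85 mL + 3150 μL = 4 mL total → factor 4/0.85 = 4.7059
Step 3: 11-fold → factor 11
Step 4: 420 μL + 1050 μL = 1470 μL total → factor 1470/420 = 3.5
Product of known-step factors = 181.18
Overall factor = 12.0 μg/mL / (10.4 ng/mL) = 1153.8
x = 1153.8 / 181.18 = 6.37

6.37-fold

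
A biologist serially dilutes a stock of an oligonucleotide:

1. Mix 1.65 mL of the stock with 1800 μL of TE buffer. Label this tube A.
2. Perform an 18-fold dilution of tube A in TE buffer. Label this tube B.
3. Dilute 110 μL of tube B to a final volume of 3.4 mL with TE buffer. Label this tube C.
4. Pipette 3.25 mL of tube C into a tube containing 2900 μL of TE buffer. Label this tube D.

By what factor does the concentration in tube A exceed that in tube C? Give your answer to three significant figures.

556

Step 1: 1.65 mL + 1800 μL = 3.45 mL total → factor 3.45/1.65 = 2.0909
Step 2: 18-fold → factor 18
Step 3: 110 μL brought to 3.4 mL → factor 3400/110 = 30.909
Dilution factor to tube A = 2.0909; to tube C = 1163.3
[tube A]/[tube C] = (factor to tube C)/(factor to tube A) = 1163.3/2.0909 = 556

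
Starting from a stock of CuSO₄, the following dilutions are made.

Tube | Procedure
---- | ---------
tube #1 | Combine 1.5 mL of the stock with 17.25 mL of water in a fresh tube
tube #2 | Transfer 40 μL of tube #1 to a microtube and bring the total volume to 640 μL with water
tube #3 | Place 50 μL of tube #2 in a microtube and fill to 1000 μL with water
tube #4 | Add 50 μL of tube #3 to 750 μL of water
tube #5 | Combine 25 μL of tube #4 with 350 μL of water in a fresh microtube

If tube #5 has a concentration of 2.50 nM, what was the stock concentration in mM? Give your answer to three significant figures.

Step 1: 1.5 mL + 17.25 mL = 18.75 mL total → factor 18.75/1.5 = 12.5
Step 2: 40 μL brought to 640 μL → factor 640/40 = 16
Step 3: 50 μL brought to 1000 μL → factor 1000/50 = 20
Step 4: 50 μL + 750 μL = 800 μL total → factor 800/50 = 16
Step 5: 25 μL + 350 μL = 375 μL total → factor 375/25 = 15
Overall dilution factor = 12.5 × 16 × 20 × 16 × 15 = 9.6 × 10^5
Stock = 2.50 nM × 9.6 × 10^5 = 2.400 × 10^6 nM = 2.40 mM

2.40 mM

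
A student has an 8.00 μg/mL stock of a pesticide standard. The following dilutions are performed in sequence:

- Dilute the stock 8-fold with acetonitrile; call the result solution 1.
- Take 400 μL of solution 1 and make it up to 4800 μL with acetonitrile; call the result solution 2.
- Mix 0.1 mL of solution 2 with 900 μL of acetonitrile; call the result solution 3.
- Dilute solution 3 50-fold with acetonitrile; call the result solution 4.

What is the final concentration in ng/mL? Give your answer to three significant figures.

Step 1: 8-fold → factor 8
Step 2: 400 μL brought to 4800 μL → factor 4800/400 = 12
Step 3: 0.1 mL + 900 μL = 1 mL total → factor 1/0.1 = 10
Step 4: 50-fold → factor 50
Overall dilution factor = 8 × 12 × 10 × 50 = 48000
Final = 8.00 μg/mL / 48000 = 0.0001667 μg/mL = 0.167 ng/mL

0.167 ng/mL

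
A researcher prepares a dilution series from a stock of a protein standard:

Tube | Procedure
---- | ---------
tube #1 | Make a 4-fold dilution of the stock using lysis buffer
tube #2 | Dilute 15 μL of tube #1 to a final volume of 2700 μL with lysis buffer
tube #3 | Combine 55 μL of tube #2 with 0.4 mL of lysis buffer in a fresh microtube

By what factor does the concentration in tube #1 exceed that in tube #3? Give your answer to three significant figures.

Step 1: 4-fold → factor 4
Step 2: 15 μL brought to 2700 μL → factor 2700/15 = 180
Step 3: 55 μL + 0.4 mL = 455 μL total → factor 455/55 = 8.2727
Dilution factor to tube #1 = 4; to tube #3 = 5956.4
[tube #1]/[tube #3] = (factor to tube #3)/(factor to tube #1) = 5956.4/4 = 1.49 × 10^3

1.49 × 10^3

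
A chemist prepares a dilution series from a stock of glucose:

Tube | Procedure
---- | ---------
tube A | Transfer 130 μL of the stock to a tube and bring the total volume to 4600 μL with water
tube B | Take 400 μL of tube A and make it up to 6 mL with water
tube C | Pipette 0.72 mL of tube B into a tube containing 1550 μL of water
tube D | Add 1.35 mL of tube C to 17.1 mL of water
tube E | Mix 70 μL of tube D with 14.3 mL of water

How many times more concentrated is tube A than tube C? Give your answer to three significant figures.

Step 1: 130 μL brought to 4600 μL → factor 4600/130 = 35.385
Step 2: 400 μL brought to 6 mL → factor 6000/400 = 15
Step 3: 0.72 mL + 1550 μL = 2.27 mL total → factor 2.27/0.72 = 3.1528
Dilution factor to tube A = 35.385; to tube C = 1673.4
[tube A]/[tube C] = (factor to tube C)/(factor to tube A) = 1673.4/35.385 = 47.3

47.3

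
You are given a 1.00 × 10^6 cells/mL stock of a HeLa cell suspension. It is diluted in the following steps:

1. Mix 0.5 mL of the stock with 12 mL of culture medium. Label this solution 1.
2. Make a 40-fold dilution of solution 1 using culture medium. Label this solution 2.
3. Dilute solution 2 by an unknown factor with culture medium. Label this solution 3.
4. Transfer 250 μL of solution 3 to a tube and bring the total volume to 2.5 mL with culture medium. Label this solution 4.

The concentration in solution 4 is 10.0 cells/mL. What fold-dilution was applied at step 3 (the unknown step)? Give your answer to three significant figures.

Step 1: 0.5 mL + 12 mL = 12.5 mL total → factor 12.5/0.5 = 25
Step 2: 40-fold → factor 40
Step 3: unknown factor x
Step 4: 250 μL brought to 2.5 mL → factor 2500/250 = 10
Product of known-step factors = 10000
Overall factor = 1.00 × 10^6 cells/mL / (10.0 cells/mL) = 1 × 10^5
x = 1 × 10^5 / 10000 = 10.0

10.0-fold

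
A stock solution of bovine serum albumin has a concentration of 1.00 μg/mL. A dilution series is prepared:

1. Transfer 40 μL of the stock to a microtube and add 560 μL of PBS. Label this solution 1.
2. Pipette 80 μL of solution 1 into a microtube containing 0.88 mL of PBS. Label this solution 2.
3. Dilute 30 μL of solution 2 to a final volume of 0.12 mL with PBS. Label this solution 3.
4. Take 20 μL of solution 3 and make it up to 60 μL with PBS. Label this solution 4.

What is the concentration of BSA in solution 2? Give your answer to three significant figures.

0.00556 μg/mL

Step 1: 40 μL + 560 μL = 600 μL total → factor 600/40 = 15
Step 2: 80 μL + 0.88 mL = 960 μL total → factor 960/80 = 12
Dilution factor through solution 2 = 15 × 12 = 180
[solution 2] = 1.00 μg/mL / 180 = 0.00556 μg/mL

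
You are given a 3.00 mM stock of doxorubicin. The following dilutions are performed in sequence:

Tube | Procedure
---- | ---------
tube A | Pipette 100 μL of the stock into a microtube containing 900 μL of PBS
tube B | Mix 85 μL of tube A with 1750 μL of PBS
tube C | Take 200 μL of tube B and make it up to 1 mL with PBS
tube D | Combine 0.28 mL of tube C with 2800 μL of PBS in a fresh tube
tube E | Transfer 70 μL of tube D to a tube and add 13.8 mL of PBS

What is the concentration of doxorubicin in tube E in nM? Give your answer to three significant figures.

1.28 nM

Step 1: 100 μL + 900 μL = 1000 μL total → factor 1000/100 = 10
Step 2: 85 μL + 1750 μL = 1835 μL total → factor 1835/85 = 21.588
Step 3: 200 μL brought to 1 mL → factor 1000/200 = 5
Step 4: 0.28 mL + 2800 μL = 3.08 mL total → factor 3.08/0.28 = 11
Step 5: 70 μL + 13.8 mL = 13870 μL total → factor 13870/70 = 198.14
Overall dilution factor = 10 × 21.588 × 5 × 11 × 198.14 = 2.3527 × 10^6
Final = 3.00 mM / 2.3527 × 10^6 = 1.275 × 10^-6 mM = 1.28 nM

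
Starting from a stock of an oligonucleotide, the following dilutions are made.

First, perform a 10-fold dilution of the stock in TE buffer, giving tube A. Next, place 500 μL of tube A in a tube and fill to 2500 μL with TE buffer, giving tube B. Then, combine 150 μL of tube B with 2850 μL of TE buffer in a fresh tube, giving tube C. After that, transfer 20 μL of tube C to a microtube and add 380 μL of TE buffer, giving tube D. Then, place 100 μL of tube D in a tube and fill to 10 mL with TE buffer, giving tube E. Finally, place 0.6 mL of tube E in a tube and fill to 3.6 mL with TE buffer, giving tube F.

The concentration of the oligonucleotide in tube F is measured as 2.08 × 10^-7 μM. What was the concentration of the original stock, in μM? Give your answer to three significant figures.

2.50 μM

Step 1: 10-fold → factor 10
Step 2: 500 μL brought to 2500 μL → factor 2500/500 = 5
Step 3: 150 μL + 2850 μL = 3000 μL total → factor 3000/150 = 20
Step 4: 20 μL + 380 μL = 400 μL total → factor 400/20 = 20
Step 5: 100 μL brought to 10 mL → factor 10000/100 = 100
Step 6: 0.6 mL brought to 3.6 mL → factor 3.6/0.6 = 6
Overall dilution factor = 10 × 5 × 20 × 20 × 100 × 6 = 1.2 × 10^7
Stock = 2.08 × 10^-7 μM × 1.2 × 10^7 = 2.50 μM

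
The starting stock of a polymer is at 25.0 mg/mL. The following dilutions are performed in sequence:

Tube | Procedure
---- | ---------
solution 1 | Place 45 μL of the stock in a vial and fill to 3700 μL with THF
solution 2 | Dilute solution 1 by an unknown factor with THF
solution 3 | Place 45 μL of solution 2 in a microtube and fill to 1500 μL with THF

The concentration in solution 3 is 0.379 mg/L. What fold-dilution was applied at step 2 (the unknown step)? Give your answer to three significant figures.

Step 1: 45 μL brought to 3700 μL → factor 3700/45 = 82.222
Step 2: unknown factor x
Step 3: 45 μL brought to 1500 μL → factor 1500/45 = 33.333
Product of known-step factors = 2740.7
Overall factor = 25.0 mg/mL / (0.379 mg/L) = 65963
x = 65963 / 2740.7 = 24.1

24.1-fold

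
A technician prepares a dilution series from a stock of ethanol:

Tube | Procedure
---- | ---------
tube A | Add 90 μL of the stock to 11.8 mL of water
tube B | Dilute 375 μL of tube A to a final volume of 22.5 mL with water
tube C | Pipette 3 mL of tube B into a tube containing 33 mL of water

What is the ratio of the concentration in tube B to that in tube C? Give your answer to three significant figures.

12.0

Step 1: 90 μL + 11.8 mL = 11890 μL total → factor 11890/90 = 132.11
Step 2: 375 μL brought to 22.5 mL → factor 22500/375 = 60
Step 3: 3 mL + 33 mL = 36 mL total → factor 36/3 = 12
Dilution factor to tube B = 7926.7; to tube C = 95120
[tube B]/[tube C] = (factor to tube C)/(factor to tube B) = 95120/7926.7 = 12.0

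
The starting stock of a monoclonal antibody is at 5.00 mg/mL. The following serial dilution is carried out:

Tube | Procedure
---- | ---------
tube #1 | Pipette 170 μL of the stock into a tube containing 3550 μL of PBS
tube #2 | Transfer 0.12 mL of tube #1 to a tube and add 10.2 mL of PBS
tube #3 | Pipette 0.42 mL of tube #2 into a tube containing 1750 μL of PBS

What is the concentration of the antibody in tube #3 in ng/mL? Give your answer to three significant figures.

514 ng/mL

Step 1: 170 μL + 3550 μL = 3720 μL total → factor 3720/170 = 21.882
Step 2: 0.12 mL + 10.2 mL = 10.32 mL total → factor 10.32/0.12 = 86
Step 3: 0.42 mL + 1750 μL = 2.17 mL total → factor 2.17/0.42 = 5.1667
Overall dilution factor = 21.882 × 86 × 5.1667 = 9723.1
Final = 5.00 mg/mL / 9723.1 = 0.0005142 mg/mL = 514 ng/mL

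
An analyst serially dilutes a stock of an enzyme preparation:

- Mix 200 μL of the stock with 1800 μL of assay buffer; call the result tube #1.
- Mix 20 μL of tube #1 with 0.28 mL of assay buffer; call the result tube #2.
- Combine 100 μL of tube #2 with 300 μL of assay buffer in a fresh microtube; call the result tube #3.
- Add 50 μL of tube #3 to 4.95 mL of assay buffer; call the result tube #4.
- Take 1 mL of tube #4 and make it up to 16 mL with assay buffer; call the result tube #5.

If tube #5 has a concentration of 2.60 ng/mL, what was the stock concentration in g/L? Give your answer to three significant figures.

2.50 g/L

Step 1: 200 μL + 1800 μL = 2000 μL total → factor 2000/200 = 10
Step 2: 20 μL + 0.28 mL = 300 μL total → factor 300/20 = 15
Step 3: 100 μL + 300 μL = 400 μL total → factor 400/100 = 4
Step 4: 50 μL + 4.95 mL = 5000 μL total → factor 5000/50 = 100
Step 5: 1 mL brought to 16 mL → factor 16/1 = 16
Overall dilution factor = 10 × 15 × 4 × 100 × 16 = 9.6 × 10^5
Stock = 2.60 ng/mL × 9.6 × 10^5 = 2.496 × 10^6 ng/mL = 2.50 g/L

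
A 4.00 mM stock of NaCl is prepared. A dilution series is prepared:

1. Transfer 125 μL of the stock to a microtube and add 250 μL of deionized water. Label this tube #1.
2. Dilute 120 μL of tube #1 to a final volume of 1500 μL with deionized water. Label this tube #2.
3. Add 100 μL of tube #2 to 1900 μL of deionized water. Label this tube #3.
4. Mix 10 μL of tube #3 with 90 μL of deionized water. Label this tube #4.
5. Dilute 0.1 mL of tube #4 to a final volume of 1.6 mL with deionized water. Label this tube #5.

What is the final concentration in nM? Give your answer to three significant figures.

Step 1: 125 μL + 250 μL = 375 μL total → factor 375/125 = 3
Step 2: 120 μL brought to 1500 μL → factor 1500/120 = 12.5
Step 3: 100 μL + 1900 μL = 2000 μL total → factor 2000/100 = 20
Step 4: 10 μL + 90 μL = 100 μL total → factor 100/10 = 10
Step 5: 0.1 mL brought to 1.6 mL → factor 1.6/0.1 = 16
Overall dilution factor = 3 × 12.5 × 20 × 10 × 16 = 1.2 × 10^5
Final = 4.00 mM / 1.2 × 10^5 = 3.333 × 10^-5 mM = 33.3 nM

33.3 nM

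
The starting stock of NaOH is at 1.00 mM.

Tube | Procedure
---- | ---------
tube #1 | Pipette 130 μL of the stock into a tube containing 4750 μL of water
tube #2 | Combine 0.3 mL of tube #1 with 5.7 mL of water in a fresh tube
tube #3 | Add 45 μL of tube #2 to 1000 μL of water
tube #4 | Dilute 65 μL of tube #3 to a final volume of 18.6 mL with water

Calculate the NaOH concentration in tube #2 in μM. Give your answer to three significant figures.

1.33 μM

Step 1: 130 μL + 4750 μL = 4880 μL total → factor 4880/130 = 37.538
Step 2: 0.3 mL + 5.7 mL = 6 mL total → factor 6/0.3 = 20
Dilution factor through tube #2 = 37.538 × 20 = 750.77
[tube #2] = 1.00 mM / 750.77 = 0.001332 mM = 1.33 μM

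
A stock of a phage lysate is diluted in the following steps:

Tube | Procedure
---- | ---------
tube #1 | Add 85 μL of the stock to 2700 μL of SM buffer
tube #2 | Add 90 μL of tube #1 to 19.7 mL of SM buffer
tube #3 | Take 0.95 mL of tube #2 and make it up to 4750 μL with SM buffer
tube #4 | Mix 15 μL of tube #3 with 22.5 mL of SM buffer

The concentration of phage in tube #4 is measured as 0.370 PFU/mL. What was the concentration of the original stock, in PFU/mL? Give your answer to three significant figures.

Step 1: 85 μL + 2700 μL = 2785 μL total → factor 2785/85 = 32.765
Step 2: 90 μL + 19.7 mL = 19790 μL total → factor 19790/90 = 219.89
Step 3: 0.95 mL brought to 4750 μL → factor 4.75/0.95 = 5
Step 4: 15 μL + 22.5 mL = 22515 μL total → factor 22515/15 = 1501
Overall dilution factor = 32.765 × 219.89 × 5 × 1501 = 5.407 × 10^7
Stock = 0.370 PFU/mL × 5.407 × 10^7 = 2.00 × 10^7 PFU/mL

2.00 × 10^7 PFU/mL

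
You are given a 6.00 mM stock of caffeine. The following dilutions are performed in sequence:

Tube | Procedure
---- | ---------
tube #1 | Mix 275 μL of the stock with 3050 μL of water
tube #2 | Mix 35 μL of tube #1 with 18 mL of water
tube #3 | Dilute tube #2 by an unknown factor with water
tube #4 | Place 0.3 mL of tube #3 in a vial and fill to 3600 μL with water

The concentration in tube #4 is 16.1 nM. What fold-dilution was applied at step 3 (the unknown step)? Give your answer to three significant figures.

Step 1: 275 μL + 3050 μL = 3325 μL total → factor 3325/275 = 12.091
Step 2: 35 μL + 18 mL = 18035 μL total → factor 18035/35 = 515.29
Step 3: unknown factor x
Step 4: 0.3 mL brought to 3600 μL → factor 3.6/0.3 = 12
Product of known-step factors = 74763
Overall factor = 6.00 mM / (16.1 nM) = 3.7267 × 10^5
x = 3.7267 × 10^5 / 74763 = 4.98

4.98-fold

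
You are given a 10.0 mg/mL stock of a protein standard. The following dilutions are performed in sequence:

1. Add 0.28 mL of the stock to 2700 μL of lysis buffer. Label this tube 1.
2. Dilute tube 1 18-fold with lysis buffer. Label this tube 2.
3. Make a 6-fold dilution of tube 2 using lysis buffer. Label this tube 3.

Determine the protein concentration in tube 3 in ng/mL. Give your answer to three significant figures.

Step 1: 0.28 mL + 2700 μL = 2.98 mL total → factor 2.98/0.28 = 10.643
Step 2: 18-fold → factor 18
Step 3: 6-fold → factor 6
Overall dilution factor = 10.643 × 18 × 6 = 1149.4
Final = 10.0 mg/mL / 1149.4 = 0.008700 mg/mL = 8.70 × 10^3 ng/mL

8.70 × 10^3 ng/mL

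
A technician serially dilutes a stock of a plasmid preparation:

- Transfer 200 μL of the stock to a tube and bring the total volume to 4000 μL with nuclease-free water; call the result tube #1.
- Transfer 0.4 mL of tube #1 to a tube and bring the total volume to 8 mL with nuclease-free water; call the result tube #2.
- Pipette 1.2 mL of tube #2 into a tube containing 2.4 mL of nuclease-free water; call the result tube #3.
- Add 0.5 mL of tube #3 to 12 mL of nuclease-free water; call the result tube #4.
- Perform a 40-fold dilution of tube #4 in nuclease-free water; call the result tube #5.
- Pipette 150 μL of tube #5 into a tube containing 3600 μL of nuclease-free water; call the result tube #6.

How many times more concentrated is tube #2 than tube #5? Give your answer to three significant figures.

3.00 × 10^3

Step 1: 200 μL brought to 4000 μL → factor 4000/200 = 20
Step 2: 0.4 mL brought to 8 mL → factor 8/0.4 = 20
Step 3: 1.2 mL + 2.4 mL = 3.6 mL total → factor 3.6/1.2 = 3
Step 4: 0.5 mL + 12 mL = 12.5 mL total → factor 12.5/0.5 = 25
Step 5: 40-fold → factor 40
Dilution factor to tube #2 = 400; to tube #5 = 1.2 × 10^6
[tube #2]/[tube #5] = (factor to tube #5)/(factor to tube #2) = 1.2 × 10^6/400 = 3.00 × 10^3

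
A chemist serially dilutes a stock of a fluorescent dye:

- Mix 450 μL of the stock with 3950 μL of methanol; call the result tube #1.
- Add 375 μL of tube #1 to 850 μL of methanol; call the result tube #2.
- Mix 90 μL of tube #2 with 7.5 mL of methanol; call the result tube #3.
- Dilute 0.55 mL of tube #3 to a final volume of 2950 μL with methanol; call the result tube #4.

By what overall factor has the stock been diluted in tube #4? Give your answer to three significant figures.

1.44 × 10^4

Step 1: 450 μL + 3950 μL = 4400 μL total → factor 4400/450 = 9.7778
Step 2: 375 μL + 850 μL = 1225 μL total → factor 1225/375 = 3.2667
Step 3: 90 μL + 7.5 mL = 7590 μL total → factor 7590/90 = 84.333
Step 4: 0.55 mL brought to 2950 μL → factor 2.95/0.55 = 5.3636
Overall dilution factor = 9.7778 × 3.2667 × 84.333 × 5.3636 = 14448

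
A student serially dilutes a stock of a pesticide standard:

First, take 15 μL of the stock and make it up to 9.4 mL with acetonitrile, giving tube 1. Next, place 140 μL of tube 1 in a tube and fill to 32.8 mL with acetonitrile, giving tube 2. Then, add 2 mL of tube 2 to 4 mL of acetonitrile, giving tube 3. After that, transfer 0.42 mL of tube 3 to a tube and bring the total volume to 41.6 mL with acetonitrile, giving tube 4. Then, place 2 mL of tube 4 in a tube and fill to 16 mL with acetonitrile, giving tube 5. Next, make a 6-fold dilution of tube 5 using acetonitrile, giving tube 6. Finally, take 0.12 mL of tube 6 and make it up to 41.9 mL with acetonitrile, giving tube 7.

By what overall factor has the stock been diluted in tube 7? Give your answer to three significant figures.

Step 1: 15 μL brought to 9.4 mL → factor 9400/15 = 626.67
Step 2: 140 μL brought to 32.8 mL → factor 32800/140 = 234.29
Step 3: 2 mL + 4 mL = 6 mL total → factor 6/2 = 3
Step 4: 0.42 mL brought to 41.6 mL → factor 41.6/0.42 = 99.048
Step 5: 2 mL brought to 16 mL → factor 16/2 = 8
Step 6: 6-fold → factor 6
Step 7: 0.12 mL brought to 41.9 mL → factor 41.9/0.12 = 349.17
Overall dilution factor = 626.67 × 234.29 × 3 × 99.048 × 8 × 6 × 349.17 = 7.3118 × 10^11

7.31 × 10^11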